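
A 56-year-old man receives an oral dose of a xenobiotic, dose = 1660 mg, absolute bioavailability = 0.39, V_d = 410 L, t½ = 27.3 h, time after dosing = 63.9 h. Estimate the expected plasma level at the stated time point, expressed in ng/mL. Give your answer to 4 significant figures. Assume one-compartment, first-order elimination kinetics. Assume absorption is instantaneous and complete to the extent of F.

311.7 ng/mL

Amount reaching circulation = F × Dose = 0.39 × 1660 = 647.4 mg
C₀ = F·Dose / Vd = 647.4 / 410 = 1.579 mg/L
k = ln2 / t½ = 0.693147 / 27.3 = 0.02539 h⁻¹
C = C₀ · e^(−k·t) = 1.579 × e^(−0.02539 × 63.9)
  = 1.579 × 0.1974 = 0.3117 mg/L
Convert: 0.3117 mg/L × 1000 = 311.7 ng/mL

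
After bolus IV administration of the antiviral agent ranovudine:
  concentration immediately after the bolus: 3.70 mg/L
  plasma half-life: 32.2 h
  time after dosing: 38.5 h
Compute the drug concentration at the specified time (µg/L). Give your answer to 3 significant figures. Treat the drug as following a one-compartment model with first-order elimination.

1620 µg/L

k = ln2 / t½ = 0.693147 / 32.2 = 0.02153 h⁻¹
C = C₀ · e^(−k·t) = 3.700 × e^(−0.02153 × 38.5)
  = 3.700 × 0.4365 = 1.615 mg/L
Convert: 1.615 mg/L × 1000 = 1615 µg/L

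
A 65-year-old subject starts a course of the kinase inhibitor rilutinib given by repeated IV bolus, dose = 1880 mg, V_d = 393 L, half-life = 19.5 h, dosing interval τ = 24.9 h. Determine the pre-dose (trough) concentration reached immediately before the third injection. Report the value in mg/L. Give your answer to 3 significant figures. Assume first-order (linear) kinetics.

C₀ per dose = Dose / Vd = 1880 / 393 = 4.784 mg/L
k = ln2 / t½ = 0.693147 / 19.5 = 0.03555 h⁻¹
Fraction remaining after one interval: r = e^(−kτ) = e^(−0.03555 × 24.9) = 0.4126
Before dose 3, 2 doses have been given (aged 1τ, 2τ).
C_trough = C₀ × (r + r²) = 4.784 × (0.4126 + 0.1702) = 2.788 mg/L

2.79 mg/L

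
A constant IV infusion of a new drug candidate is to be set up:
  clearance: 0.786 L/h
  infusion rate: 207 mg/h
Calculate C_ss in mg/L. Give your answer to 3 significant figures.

At steady state Css = R₀ / CL = 207 / 0.7860 = 263.4 mg/L

263 mg/L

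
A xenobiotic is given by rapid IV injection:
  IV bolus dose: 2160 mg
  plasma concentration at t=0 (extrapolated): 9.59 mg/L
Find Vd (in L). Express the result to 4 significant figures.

225.2 L

Vd = Dose / C₀ = 2160 / 9.59 = 225.2 L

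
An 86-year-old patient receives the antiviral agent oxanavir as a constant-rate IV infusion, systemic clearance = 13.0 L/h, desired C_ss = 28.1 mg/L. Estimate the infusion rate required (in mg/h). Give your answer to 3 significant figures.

At steady state, infusion rate R₀ = Css × CL = 28.1 × 13.00 = 365.3 mg/h

365 mg/h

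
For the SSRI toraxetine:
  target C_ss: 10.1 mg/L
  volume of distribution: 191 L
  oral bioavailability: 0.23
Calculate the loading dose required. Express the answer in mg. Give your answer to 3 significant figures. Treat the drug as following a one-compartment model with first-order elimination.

8390 mg

LD = Css × Vd / F = 10.1 × 191 / 0.23 = 8387 mg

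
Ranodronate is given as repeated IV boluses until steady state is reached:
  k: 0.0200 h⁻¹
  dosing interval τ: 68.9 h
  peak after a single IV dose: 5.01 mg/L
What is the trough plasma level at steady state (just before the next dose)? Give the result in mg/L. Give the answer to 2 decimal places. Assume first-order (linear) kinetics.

1.69 mg/L

e^(−kτ) = e^(−0.02000 × 68.9) = 0.2521
Accumulation ratio R = 1 / (1 − e^(−kτ)) = 1 / (1 − 0.2521) = 1.337
Steady-state trough = C₀ × R × e^(−kτ) = 5.01 × 1.337 × 0.2521 = 1.689 mg/L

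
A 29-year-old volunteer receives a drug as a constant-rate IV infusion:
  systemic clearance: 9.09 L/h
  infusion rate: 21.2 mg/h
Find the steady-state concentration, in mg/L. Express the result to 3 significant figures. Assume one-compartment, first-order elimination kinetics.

At steady state Css = R₀ / CL = 21.2 / 9.090 = 2.332 mg/L

2.33 mg/L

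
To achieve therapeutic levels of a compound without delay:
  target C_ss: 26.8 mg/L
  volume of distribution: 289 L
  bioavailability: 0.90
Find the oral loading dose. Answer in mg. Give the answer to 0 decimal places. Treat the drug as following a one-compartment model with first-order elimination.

LD = Css × Vd / F = 26.8 × 289 / 0.90 = 8606 mg

8606 mg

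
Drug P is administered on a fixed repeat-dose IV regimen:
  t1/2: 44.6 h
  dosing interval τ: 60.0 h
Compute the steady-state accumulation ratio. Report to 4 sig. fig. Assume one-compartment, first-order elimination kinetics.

k = ln2 / t½ = 0.693147 / 44.6 = 0.01554 h⁻¹
e^(−kτ) = e^(−0.01554 × 60.0) = 0.3936
Accumulation ratio R = 1 / (1 − e^(−kτ)) = 1 / (1 − 0.3936) = 1.649

1.649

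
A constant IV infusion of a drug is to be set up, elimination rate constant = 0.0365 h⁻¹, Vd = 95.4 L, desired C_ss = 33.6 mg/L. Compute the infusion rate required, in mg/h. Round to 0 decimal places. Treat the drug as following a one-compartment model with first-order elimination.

117 mg/h

CL = k × Vd = 0.03650 × 95.4 = 3.482 L/h
At steady state, infusion rate R₀ = Css × CL = 33.6 × 3.482 = 117.0 mg/h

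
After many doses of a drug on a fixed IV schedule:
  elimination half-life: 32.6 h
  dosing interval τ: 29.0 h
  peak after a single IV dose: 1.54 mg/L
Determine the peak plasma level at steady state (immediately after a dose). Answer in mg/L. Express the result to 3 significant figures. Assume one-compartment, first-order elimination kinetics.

3.35 mg/L

k = ln2 / t½ = 0.693147 / 32.6 = 0.02126 h⁻¹
e^(−kτ) = e^(−0.02126 × 29.0) = 0.5398
Accumulation ratio R = 1 / (1 − e^(−kτ)) = 1 / (1 − 0.5398) = 2.173
Steady-state peak = C₀ × R = 1.54 × 2.173 = 3.346 mg/L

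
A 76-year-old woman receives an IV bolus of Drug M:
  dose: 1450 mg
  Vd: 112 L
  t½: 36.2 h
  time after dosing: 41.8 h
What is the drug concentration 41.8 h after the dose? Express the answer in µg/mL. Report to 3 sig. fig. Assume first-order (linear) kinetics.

C₀ = Dose / Vd = 1450 / 112 = 12.95 mg/L
k = ln2 / t½ = 0.693147 / 36.2 = 0.01915 h⁻¹
C = C₀ · e^(−k·t) = 12.95 × e^(−0.01915 × 41.8)
  = 12.95 × 0.4491 = 5.816 mg/L
(5.816 mg/L = 5.816 µg/mL)

5.82 µg/mL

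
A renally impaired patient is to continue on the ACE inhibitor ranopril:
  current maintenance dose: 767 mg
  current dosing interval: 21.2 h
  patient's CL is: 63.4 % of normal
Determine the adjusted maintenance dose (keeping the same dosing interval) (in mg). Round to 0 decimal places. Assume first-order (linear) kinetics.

To keep the same average steady-state level, dosing rate must scale with clearance.
CL ratio = 63.4 / 100 = 0.6340
New dose (same interval) = 767 × 0.6340 = 486.3 mg

486 mg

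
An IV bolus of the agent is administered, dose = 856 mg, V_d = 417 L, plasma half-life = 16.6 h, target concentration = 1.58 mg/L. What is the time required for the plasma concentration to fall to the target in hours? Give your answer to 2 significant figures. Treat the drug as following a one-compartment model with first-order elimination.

6.3 h

C₀ = Dose / Vd = 856.0 / 417 = 2.053 mg/L
k = ln2 / t½ = 0.693147 / 16.6 = 0.04176 h⁻¹
t = ln(C₀ / C) / k = ln(2.053 / 1.58) / 0.04176
  = ln(1.299) / 0.04176 = 0.2616 / 0.04176 = 6.264 h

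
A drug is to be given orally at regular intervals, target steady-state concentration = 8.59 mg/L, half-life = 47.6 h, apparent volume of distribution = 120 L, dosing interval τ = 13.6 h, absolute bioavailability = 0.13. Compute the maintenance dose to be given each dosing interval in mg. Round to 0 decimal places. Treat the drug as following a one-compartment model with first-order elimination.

k = ln2 / t½ = 0.693147 / 47.6 = 0.01456 h⁻¹
CL = k × Vd = 0.01456 × 120 = 1.747 L/h
At steady state, F × (Dose/τ) = Css × CL.
Dose = Css × CL × τ / F = 8.59 × 1.747 × 13.6 / 0.13 = 1570 mg

1570 mg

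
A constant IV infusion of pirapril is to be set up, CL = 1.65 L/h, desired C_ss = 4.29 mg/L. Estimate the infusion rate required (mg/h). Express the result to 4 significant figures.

At steady state, infusion rate R₀ = Css × CL = 4.29 × 1.650 = 7.079 mg/h

7.079 mg/h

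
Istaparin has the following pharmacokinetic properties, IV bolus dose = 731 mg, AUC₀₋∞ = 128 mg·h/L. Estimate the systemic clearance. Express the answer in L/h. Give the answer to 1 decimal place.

CL = Dose / AUC = 731 / 128 = 5.711 L/h

5.7 L/h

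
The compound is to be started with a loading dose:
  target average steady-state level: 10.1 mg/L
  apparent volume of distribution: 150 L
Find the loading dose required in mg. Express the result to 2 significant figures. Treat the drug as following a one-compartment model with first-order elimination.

LD = Css × Vd = 10.1 × 150 = 1515 mg

1500 mg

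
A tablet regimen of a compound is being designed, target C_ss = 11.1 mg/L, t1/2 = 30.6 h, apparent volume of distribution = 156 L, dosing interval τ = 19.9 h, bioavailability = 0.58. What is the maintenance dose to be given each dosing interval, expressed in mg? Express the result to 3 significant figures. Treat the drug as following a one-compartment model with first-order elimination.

1350 mg

k = ln2 / t½ = 0.693147 / 30.6 = 0.02265 h⁻¹
CL = k × Vd = 0.02265 × 156 = 3.533 L/h
At steady state, F × (Dose/τ) = Css × CL.
Dose = Css × CL × τ / F = 11.1 × 3.533 × 19.9 / 0.58 = 1346 mg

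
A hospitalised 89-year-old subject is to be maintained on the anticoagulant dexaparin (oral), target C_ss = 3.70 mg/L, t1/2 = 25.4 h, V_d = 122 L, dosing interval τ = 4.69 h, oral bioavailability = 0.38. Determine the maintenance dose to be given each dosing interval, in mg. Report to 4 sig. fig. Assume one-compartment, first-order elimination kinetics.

k = ln2 / t½ = 0.693147 / 25.4 = 0.02729 h⁻¹
CL = k × Vd = 0.02729 × 122 = 3.329 L/h
At steady state, F × (Dose/τ) = Css × CL.
Dose = Css × CL × τ / F = 3.70 × 3.329 × 4.69 / 0.38 = 152.0 mg

152.0 mg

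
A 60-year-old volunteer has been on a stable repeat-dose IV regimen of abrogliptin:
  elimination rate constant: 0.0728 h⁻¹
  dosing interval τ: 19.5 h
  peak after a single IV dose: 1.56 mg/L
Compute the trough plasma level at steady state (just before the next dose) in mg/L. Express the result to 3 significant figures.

0.498 mg/L

e^(−kτ) = e^(−0.07280 × 19.5) = 0.2418
Accumulation ratio R = 1 / (1 − e^(−kτ)) = 1 / (1 − 0.2418) = 1.319
Steady-state trough = C₀ × R × e^(−kτ) = 1.56 × 1.319 × 0.2418 = 0.4975 mg/L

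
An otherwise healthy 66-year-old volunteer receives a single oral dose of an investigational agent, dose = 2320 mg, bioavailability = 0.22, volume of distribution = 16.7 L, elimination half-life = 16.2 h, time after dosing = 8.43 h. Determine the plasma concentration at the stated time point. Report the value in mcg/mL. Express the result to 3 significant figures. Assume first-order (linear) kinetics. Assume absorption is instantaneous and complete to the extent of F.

Amount reaching circulation = F × Dose = 0.22 × 2320 = 510.4 mg
C₀ = F·Dose / Vd = 510.4 / 16.7 = 30.56 mg/L
k = ln2 / t½ = 0.693147 / 16.2 = 0.04279 h⁻¹
C = C₀ · e^(−k·t) = 30.56 × e^(−0.04279 × 8.43)
  = 30.56 × 0.6972 = 21.31 mg/L
(21.31 mg/L = 21.31 mcg/mL)

21.3 mcg/mL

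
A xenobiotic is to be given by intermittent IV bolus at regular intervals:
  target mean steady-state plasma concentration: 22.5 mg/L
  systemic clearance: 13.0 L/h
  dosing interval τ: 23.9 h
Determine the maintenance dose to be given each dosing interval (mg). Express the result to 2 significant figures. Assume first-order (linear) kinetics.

At steady state, Dose/τ = Css × CL.
Dose = Css × CL × τ = 22.5 × 13.00 × 23.9 = 6991 mg

7000 mg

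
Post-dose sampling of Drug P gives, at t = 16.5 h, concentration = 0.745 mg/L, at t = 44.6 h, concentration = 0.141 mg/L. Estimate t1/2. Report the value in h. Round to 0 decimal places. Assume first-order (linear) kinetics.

k = ln(C₁/C₂) / (t₂ − t₁) = ln(0.745/0.141) / (44.6 − 16.5)
  = 1.665 / 28.10 = 0.05925 h⁻¹
t½ = ln2 / k = 0.693147 / 0.05925 = 11.70 h

12 h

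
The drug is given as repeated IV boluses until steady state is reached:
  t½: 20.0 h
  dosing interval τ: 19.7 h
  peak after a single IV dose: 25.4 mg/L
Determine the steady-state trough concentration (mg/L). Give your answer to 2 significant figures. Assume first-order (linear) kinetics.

26 mg/L

k = ln2 / t½ = 0.693147 / 20.0 = 0.03466 h⁻¹
e^(−kτ) = e^(−0.03466 × 19.7) = 0.5052
Accumulation ratio R = 1 / (1 − e^(−kτ)) = 1 / (1 − 0.5052) = 2.021
Steady-state trough = C₀ × R × e^(−kτ) = 25.4 × 2.021 × 0.5052 = 25.93 mg/L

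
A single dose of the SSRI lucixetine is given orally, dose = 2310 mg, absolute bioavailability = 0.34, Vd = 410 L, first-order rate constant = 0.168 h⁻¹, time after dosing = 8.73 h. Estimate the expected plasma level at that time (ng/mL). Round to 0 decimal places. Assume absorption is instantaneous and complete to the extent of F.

442 ng/mL

Amount reaching circulation = F × Dose = 0.34 × 2310 = 785.4 mg
C₀ = F·Dose / Vd = 785.4 / 410 = 1.916 mg/L
C = C₀ · e^(−k·t) = 1.916 × e^(−0.1680 × 8.73)
  = 1.916 × 0.2307 = 0.4420 mg/L
Convert: 0.4420 mg/L × 1000 = 442.0 ng/mL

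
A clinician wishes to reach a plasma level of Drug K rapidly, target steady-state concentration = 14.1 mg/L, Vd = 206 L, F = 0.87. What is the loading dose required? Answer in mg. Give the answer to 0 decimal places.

LD = Css × Vd / F = 14.1 × 206 / 0.87 = 3339 mg

3339 mg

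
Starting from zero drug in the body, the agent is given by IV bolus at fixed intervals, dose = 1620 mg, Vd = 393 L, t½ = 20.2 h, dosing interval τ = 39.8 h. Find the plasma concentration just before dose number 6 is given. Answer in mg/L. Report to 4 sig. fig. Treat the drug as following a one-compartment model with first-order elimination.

C₀ per dose = Dose / Vd = 1620 / 393 = 4.122 mg/L
k = ln2 / t½ = 0.693147 / 20.2 = 0.03431 h⁻¹
Fraction remaining after one interval: r = e^(−kτ) = e^(−0.03431 × 39.8) = 0.2552
Before dose 6, 5 doses have been given (aged 1τ, 2τ, 3τ, 4τ, 5τ).
C_trough = C₀ × (r + r² + … + r^5) = C₀ × r(1−r^5)/(1−r)
        = 4.122 × 0.2552 × (1 − 0.001082) / (1 − 0.2552) = 1.411 mg/L

1.411 mg/L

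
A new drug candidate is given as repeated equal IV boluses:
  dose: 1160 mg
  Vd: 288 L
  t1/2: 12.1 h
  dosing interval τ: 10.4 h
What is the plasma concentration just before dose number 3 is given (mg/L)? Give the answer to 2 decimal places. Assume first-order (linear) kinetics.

3.44 mg/L

C₀ per dose = Dose / Vd = 1160 / 288 = 4.028 mg/L
k = ln2 / t½ = 0.693147 / 12.1 = 0.05728 h⁻¹
Fraction remaining after one interval: r = e^(−kτ) = e^(−0.05728 × 10.4) = 0.5512
Before dose 3, 2 doses have been given (aged 1τ, 2τ).
C_trough = C₀ × (r + r²) = 4.028 × (0.5512 + 0.3038) = 3.444 mg/L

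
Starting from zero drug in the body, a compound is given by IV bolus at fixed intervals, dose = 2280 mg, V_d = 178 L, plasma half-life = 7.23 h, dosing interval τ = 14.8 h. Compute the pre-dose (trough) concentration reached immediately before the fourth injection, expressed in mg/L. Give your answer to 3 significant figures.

4.03 mg/L

C₀ per dose = Dose / Vd = 2280 / 178 = 12.81 mg/L
k = ln2 / t½ = 0.693147 / 7.23 = 0.09587 h⁻¹
Fraction remaining after one interval: r = e^(−kτ) = e^(−0.09587 × 14.8) = 0.2420
Before dose 4, 3 doses have been given (aged 1τ, 2τ, 3τ).
C_trough = C₀ × (r + r² + … + r^3) = C₀ × r(1−r^3)/(1−r)
        = 12.81 × 0.2420 × (1 − 0.01417) / (1 − 0.2420) = 4.032 mg/L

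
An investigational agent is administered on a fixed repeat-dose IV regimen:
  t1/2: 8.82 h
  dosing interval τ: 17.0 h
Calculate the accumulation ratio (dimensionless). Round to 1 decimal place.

1.4

k = ln2 / t½ = 0.693147 / 8.82 = 0.07859 h⁻¹
e^(−kτ) = e^(−0.07859 × 17.0) = 0.2629
Accumulation ratio R = 1 / (1 − e^(−kτ)) = 1 / (1 − 0.2629) = 1.357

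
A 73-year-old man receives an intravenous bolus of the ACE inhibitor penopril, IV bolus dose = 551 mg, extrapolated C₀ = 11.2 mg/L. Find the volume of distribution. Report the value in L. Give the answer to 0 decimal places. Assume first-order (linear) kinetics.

49 L

Vd = Dose / C₀ = 551.0 / 11.2 = 49.20 L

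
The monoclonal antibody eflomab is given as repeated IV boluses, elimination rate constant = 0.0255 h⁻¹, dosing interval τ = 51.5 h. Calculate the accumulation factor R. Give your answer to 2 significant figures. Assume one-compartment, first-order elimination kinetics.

e^(−kτ) = e^(−0.02550 × 51.5) = 0.2689
Accumulation ratio R = 1 / (1 − e^(−kτ)) = 1 / (1 − 0.2689) = 1.368

1.4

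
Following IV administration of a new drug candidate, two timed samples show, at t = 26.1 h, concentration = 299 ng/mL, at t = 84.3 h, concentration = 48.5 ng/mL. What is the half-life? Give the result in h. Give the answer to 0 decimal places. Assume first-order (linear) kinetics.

k = ln(C₁/C₂) / (t₂ − t₁) = ln(299/48.5) / (84.3 − 26.1)
  = 1.819 / 58.20 = 0.03125 h⁻¹
t½ = ln2 / k = 0.693147 / 0.03125 = 22.18 h

22 h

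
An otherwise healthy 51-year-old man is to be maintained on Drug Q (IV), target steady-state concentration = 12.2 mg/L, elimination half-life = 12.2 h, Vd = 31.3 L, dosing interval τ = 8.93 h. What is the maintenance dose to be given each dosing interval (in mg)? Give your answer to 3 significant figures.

194 mg

k = ln2 / t½ = 0.693147 / 12.2 = 0.05682 h⁻¹
CL = k × Vd = 0.05682 × 31.3 = 1.778 L/h
At steady state, Dose/τ = Css × CL.
Dose = Css × CL × τ = 12.2 × 1.778 × 8.93 = 193.7 mg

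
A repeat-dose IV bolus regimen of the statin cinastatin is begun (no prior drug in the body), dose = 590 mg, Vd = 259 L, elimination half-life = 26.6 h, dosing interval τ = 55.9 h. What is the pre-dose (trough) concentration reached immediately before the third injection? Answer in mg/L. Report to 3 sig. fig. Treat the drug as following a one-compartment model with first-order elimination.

C₀ per dose = Dose / Vd = 590 / 259 = 2.278 mg/L
k = ln2 / t½ = 0.693147 / 26.6 = 0.02606 h⁻¹
Fraction remaining after one interval: r = e^(−kτ) = e^(−0.02606 × 55.9) = 0.2330
Before dose 3, 2 doses have been given (aged 1τ, 2τ).
C_trough = C₀ × (r + r²) = 2.278 × (0.2330 + 0.05429) = 0.6544 mg/L

0.654 mg/L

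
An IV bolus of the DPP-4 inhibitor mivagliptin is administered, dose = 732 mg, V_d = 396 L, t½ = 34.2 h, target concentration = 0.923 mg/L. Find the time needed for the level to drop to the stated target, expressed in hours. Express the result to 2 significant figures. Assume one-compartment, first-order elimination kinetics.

34 h

C₀ = Dose / Vd = 732.0 / 396 = 1.848 mg/L
k = ln2 / t½ = 0.693147 / 34.2 = 0.02027 h⁻¹
t = ln(C₀ / C) / k = ln(1.848 / 0.923) / 0.02027
  = ln(2.002) / 0.02027 = 0.6941 / 0.02027 = 34.24 h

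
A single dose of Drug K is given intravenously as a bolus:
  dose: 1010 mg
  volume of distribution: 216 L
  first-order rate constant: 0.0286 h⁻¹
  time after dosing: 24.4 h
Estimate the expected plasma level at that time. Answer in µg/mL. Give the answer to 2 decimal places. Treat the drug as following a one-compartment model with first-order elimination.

C₀ = Dose / Vd = 1010 / 216 = 4.676 mg/L
C = C₀ · e^(−k·t) = 4.676 × e^(−0.02860 × 24.4)
  = 4.676 × 0.4977 = 2.327 mg/L
(2.327 mg/L = 2.327 µg/mL)

2.33 µg/mL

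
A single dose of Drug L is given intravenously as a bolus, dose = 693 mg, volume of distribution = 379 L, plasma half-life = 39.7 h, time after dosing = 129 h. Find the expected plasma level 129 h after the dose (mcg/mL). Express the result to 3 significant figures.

0.192 mcg/mL

C₀ = Dose / Vd = 693.0 / 379 = 1.828 mg/L
k = ln2 / t½ = 0.693147 / 39.7 = 0.01746 h⁻¹
C = C₀ · e^(−k·t) = 1.828 × e^(−0.01746 × 129)
  = 1.828 × 0.1052 = 0.1923 mg/L
(0.1923 mg/L = 0.1923 mcg/mL)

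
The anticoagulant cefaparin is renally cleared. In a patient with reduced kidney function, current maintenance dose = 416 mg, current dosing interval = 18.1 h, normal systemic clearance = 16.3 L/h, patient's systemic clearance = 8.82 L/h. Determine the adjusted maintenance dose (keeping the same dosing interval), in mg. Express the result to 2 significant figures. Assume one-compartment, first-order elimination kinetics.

230 mg

To keep the same average steady-state level, dosing rate must scale with clearance.
CL ratio = 8.82 / 16.3 = 0.5411
New dose (same interval) = 416 × 0.5411 = 225.1 mg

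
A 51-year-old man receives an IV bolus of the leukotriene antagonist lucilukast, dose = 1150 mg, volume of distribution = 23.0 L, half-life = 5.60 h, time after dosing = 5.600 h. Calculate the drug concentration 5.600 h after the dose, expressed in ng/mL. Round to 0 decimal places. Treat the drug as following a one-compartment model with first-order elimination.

25000 ng/mL

C₀ = Dose / Vd = 1150 / 23.0 = 50.00 mg/L
k = ln2 / t½ = 0.693147 / 5.60 = 0.1238 h⁻¹
t / t½ = 5.600 / 5.60 = 1 half-lives
C = C₀ × (1/2)^1 = 50.00 × 0.5000 = 25.00 mg/L
Convert: 25.00 mg/L × 1000 = 25000 ng/mL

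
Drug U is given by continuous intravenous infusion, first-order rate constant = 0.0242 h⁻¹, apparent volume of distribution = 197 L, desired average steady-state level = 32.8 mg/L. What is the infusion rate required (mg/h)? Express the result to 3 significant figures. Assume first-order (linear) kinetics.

156 mg/h

CL = k × Vd = 0.02420 × 197 = 4.767 L/h
At steady state, infusion rate R₀ = Css × CL = 32.8 × 4.767 = 156.4 mg/h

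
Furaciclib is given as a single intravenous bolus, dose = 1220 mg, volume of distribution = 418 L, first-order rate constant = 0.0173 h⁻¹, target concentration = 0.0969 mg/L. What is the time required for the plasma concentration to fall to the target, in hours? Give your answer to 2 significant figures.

C₀ = Dose / Vd = 1220 / 418 = 2.919 mg/L
t = ln(C₀ / C) / k = ln(2.919 / 0.0969) / 0.01730
  = ln(30.12) / 0.01730 = 3.405 / 0.01730 = 196.8 h

200 h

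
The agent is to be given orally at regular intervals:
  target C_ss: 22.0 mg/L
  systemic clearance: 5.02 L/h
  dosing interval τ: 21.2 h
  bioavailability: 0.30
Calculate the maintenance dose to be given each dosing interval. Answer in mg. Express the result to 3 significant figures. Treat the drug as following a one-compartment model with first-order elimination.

At steady state, F × (Dose/τ) = Css × CL.
Dose = Css × CL × τ / F = 22.0 × 5.020 × 21.2 / 0.30 = 7804 mg

7800 mg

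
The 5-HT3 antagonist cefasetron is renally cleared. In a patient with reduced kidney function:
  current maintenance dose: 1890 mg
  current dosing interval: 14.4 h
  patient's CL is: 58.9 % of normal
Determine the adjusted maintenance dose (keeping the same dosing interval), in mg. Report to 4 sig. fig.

1113 mg

To keep the same average steady-state level, dosing rate must scale with clearance.
CL ratio = 58.9 / 100 = 0.5890
New dose (same interval) = 1890 × 0.5890 = 1113 mg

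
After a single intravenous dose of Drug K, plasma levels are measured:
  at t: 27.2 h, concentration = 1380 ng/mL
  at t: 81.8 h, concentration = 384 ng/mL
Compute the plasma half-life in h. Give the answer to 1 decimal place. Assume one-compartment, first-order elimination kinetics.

k = ln(C₁/C₂) / (t₂ − t₁) = ln(1380/384) / (81.8 − 27.2)
  = 1.279 / 54.60 = 0.02342 h⁻¹
t½ = ln2 / k = 0.693147 / 0.02342 = 29.60 h

29.6 h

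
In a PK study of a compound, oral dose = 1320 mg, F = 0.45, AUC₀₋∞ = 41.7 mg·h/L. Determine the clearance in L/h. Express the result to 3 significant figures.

14.2 L/h

CL = F·Dose / AUC = 0.45 × 1320 / 41.7 = 14.24 L/h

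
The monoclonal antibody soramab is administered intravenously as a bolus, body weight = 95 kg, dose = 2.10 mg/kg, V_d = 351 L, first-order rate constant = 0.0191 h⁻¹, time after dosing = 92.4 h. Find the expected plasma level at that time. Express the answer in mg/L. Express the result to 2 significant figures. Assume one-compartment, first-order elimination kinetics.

0.097 mg/L

Total dose = 2.10 × 95 = 199.5 mg
C₀ = Dose / Vd = 199.5 / 351 = 0.5684 mg/L
C = C₀ · e^(−k·t) = 0.5684 × e^(−0.01910 × 92.4)
  = 0.5684 × 0.1712 = 0.09731 mg/L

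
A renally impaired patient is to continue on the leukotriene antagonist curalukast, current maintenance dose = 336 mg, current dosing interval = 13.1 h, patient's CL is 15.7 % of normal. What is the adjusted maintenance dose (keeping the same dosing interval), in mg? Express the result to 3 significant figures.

To keep the same average steady-state level, dosing rate must scale with clearance.
CL ratio = 15.7 / 100 = 0.1570
New dose (same interval) = 336 × 0.1570 = 52.75 mg

52.8 mg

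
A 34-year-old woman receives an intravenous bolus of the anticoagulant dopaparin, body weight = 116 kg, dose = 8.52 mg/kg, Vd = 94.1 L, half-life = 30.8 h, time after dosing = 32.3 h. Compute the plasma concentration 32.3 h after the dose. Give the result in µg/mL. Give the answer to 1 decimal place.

Total dose = 8.52 × 116 = 988.3 mg
C₀ = Dose / Vd = 988.3 / 94.1 = 10.50 mg/L
k = ln2 / t½ = 0.693147 / 30.8 = 0.02250 h⁻¹
C = C₀ · e^(−k·t) = 10.50 × e^(−0.02250 × 32.3)
  = 10.50 × 0.4835 = 5.077 mg/L
(5.077 mg/L = 5.077 µg/mL)

5.1 µg/mL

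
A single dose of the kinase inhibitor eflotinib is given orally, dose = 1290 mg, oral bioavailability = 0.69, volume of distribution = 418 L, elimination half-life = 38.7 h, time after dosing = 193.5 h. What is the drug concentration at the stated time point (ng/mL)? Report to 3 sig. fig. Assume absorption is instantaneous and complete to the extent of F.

66.5 ng/mL

Amount reaching circulation = F × Dose = 0.69 × 1290 = 890.1 mg
C₀ = F·Dose / Vd = 890.1 / 418 = 2.129 mg/L
k = ln2 / t½ = 0.693147 / 38.7 = 0.01791 h⁻¹
t / t½ = 193.5 / 38.7 = 5 half-lives
C = C₀ × (1/2)^5 = 2.129 × 0.03125 = 0.06653 mg/L
Convert: 0.06653 mg/L × 1000 = 66.53 ng/mL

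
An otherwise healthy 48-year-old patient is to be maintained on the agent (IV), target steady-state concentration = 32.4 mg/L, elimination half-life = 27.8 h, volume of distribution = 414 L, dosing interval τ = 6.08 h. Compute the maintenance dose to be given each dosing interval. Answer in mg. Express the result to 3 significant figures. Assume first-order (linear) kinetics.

k = ln2 / t½ = 0.693147 / 27.8 = 0.02493 h⁻¹
CL = k × Vd = 0.02493 × 414 = 10.32 L/h
At steady state, Dose/τ = Css × CL.
Dose = Css × CL × τ = 32.4 × 10.32 × 6.08 = 2033 mg

2030 mg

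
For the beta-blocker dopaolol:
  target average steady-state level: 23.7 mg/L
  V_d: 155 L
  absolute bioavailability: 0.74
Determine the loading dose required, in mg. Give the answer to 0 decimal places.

LD = Css × Vd / F = 23.7 × 155 / 0.74 = 4964 mg

4964 mg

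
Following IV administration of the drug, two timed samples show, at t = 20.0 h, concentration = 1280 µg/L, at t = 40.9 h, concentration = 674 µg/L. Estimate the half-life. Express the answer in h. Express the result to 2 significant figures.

k = ln(C₁/C₂) / (t₂ − t₁) = ln(1280/674) / (40.9 − 20.0)
  = 0.6414 / 20.90 = 0.03069 h⁻¹
t½ = ln2 / k = 0.693147 / 0.03069 = 22.59 h

23 h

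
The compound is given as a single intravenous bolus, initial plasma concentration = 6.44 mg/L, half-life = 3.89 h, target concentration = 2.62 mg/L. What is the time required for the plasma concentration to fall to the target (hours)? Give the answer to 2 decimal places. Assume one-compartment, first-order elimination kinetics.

k = ln2 / t½ = 0.693147 / 3.89 = 0.1782 h⁻¹
t = ln(C₀ / C) / k = ln(6.440 / 2.62) / 0.1782
  = ln(2.458) / 0.1782 = 0.8993 / 0.1782 = 5.047 h

5.05 h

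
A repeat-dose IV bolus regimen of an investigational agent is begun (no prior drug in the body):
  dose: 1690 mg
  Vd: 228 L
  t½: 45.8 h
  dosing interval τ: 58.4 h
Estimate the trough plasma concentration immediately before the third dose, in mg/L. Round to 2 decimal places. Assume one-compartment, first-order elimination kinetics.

4.33 mg/L

C₀ per dose = Dose / Vd = 1690 / 228 = 7.412 mg/L
k = ln2 / t½ = 0.693147 / 45.8 = 0.01513 h⁻¹
Fraction remaining after one interval: r = e^(−kτ) = e^(−0.01513 × 58.4) = 0.4133
Before dose 3, 2 doses have been given (aged 1τ, 2τ).
C_trough = C₀ × (r + r²) = 7.412 × (0.4133 + 0.1708) = 4.329 mg/L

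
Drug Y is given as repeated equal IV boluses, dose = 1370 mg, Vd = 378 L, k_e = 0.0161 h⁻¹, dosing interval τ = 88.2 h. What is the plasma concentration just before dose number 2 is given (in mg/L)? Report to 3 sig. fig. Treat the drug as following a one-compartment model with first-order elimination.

0.876 mg/L

C₀ per dose = Dose / Vd = 1370 / 378 = 3.624 mg/L
Fraction remaining after one interval: r = e^(−kτ) = e^(−0.01610 × 88.2) = 0.2417
Before dose 2, 1 dose has been given (aged 1τ).
C_trough = C₀ × r = 3.624 × 0.2417 = 0.8759 mg/L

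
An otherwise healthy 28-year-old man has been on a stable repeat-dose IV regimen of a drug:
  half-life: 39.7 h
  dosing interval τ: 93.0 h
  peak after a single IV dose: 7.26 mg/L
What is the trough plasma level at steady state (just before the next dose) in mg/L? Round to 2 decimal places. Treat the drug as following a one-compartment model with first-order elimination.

1.78 mg/L

k = ln2 / t½ = 0.693147 / 39.7 = 0.01746 h⁻¹
e^(−kτ) = e^(−0.01746 × 93.0) = 0.1972
Accumulation ratio R = 1 / (1 − e^(−kτ)) = 1 / (1 − 0.1972) = 1.246
Steady-state trough = C₀ × R × e^(−kτ) = 7.26 × 1.246 × 0.1972 = 1.784 mg/L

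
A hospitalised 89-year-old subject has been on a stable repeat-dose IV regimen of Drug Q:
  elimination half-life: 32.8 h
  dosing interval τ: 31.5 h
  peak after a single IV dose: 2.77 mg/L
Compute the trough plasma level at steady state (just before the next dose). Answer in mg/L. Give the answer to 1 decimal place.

2.9 mg/L

k = ln2 / t½ = 0.693147 / 32.8 = 0.02113 h⁻¹
e^(−kτ) = e^(−0.02113 × 31.5) = 0.5140
Accumulation ratio R = 1 / (1 − e^(−kτ)) = 1 / (1 − 0.5140) = 2.058
Steady-state trough = C₀ × R × e^(−kτ) = 2.77 × 2.058 × 0.5140 = 2.930 mg/L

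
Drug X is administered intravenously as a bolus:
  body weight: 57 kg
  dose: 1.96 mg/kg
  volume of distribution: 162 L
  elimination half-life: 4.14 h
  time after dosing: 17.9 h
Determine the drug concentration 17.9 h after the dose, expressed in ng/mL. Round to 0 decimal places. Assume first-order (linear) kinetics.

34 ng/mL

Total dose = 1.96 × 57 = 111.7 mg
C₀ = Dose / Vd = 111.7 / 162 = 0.6895 mg/L
k = ln2 / t½ = 0.693147 / 4.14 = 0.1674 h⁻¹
C = C₀ · e^(−k·t) = 0.6895 × e^(−0.1674 × 17.9)
  = 0.6895 × 0.04996 = 0.03445 mg/L
Convert: 0.03445 mg/L × 1000 = 34.45 ng/mL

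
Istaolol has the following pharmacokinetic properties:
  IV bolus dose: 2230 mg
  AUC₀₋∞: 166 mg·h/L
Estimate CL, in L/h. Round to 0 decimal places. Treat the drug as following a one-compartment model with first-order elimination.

CL = Dose / AUC = 2230 / 166 = 13.43 L/h

13 L/h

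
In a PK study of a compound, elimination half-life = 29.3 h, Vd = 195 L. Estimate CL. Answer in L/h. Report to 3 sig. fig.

k = ln2 / t½ = 0.693147 / 29.3 = 0.02366 h⁻¹
CL = k × Vd = 0.02366 × 195 = 4.614 L/h

4.61 L/h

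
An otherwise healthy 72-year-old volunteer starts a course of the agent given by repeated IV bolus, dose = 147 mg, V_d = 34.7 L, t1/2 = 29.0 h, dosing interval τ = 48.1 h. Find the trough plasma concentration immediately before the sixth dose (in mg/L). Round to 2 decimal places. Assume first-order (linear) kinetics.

C₀ per dose = Dose / Vd = 147 / 34.7 = 4.236 mg/L
k = ln2 / t½ = 0.693147 / 29.0 = 0.02390 h⁻¹
Fraction remaining after one interval: r = e^(−kτ) = e^(−0.02390 × 48.1) = 0.3168
Before dose 6, 5 doses have been given (aged 1τ, 2τ, 3τ, 4τ, 5τ).
C_trough = C₀ × (r + r² + … + r^5) = C₀ × r(1−r^5)/(1−r)
        = 4.236 × 0.3168 × (1 − 0.003191) / (1 − 0.3168) = 1.958 mg/L

1.96 mg/L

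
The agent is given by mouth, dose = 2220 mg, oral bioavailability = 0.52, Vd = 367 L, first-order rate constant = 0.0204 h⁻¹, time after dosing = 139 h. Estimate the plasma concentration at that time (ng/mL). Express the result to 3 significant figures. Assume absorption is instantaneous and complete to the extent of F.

185 ng/mL

Amount reaching circulation = F × Dose = 0.52 × 2220 = 1154 mg
C₀ = F·Dose / Vd = 1154 / 367 = 3.144 mg/L
C = C₀ · e^(−k·t) = 3.144 × e^(−0.02040 × 139)
  = 3.144 × 0.05868 = 0.1845 mg/L
Convert: 0.1845 mg/L × 1000 = 184.5 ng/mL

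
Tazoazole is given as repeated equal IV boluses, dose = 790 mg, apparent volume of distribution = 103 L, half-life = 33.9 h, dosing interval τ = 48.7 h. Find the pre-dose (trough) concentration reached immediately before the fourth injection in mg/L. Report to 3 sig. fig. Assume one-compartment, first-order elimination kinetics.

C₀ per dose = Dose / Vd = 790 / 103 = 7.670 mg/L
k = ln2 / t½ = 0.693147 / 33.9 = 0.02045 h⁻¹
Fraction remaining after one interval: r = e^(−kτ) = e^(−0.02045 × 48.7) = 0.3694
Before dose 4, 3 doses have been given (aged 1τ, 2τ, 3τ).
C_trough = C₀ × (r + r² + … + r^3) = C₀ × r(1−r^3)/(1−r)
        = 7.670 × 0.3694 × (1 − 0.05041) / (1 − 0.3694) = 4.267 mg/L

4.27 mg/L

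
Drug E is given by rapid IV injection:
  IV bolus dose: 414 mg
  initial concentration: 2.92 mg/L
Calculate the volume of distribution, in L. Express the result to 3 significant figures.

Vd = Dose / C₀ = 414.0 / 2.92 = 141.8 L

142 L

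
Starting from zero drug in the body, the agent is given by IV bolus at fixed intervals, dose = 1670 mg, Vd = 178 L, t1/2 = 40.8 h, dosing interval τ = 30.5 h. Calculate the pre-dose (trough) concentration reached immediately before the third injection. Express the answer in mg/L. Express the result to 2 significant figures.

8.9 mg/L

C₀ per dose = Dose / Vd = 1670 / 178 = 9.382 mg/L
k = ln2 / t½ = 0.693147 / 40.8 = 0.01699 h⁻¹
Fraction remaining after one interval: r = e^(−kτ) = e^(−0.01699 × 30.5) = 0.5956
Before dose 3, 2 doses have been given (aged 1τ, 2τ).
C_trough = C₀ × (r + r²) = 9.382 × (0.5956 + 0.3547) = 8.916 mg/L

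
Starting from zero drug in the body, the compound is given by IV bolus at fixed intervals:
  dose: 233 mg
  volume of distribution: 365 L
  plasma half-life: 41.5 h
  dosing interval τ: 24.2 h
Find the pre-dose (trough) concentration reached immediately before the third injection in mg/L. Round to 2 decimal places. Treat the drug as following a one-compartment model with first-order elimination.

C₀ per dose = Dose / Vd = 233 / 365 = 0.6384 mg/L
k = ln2 / t½ = 0.693147 / 41.5 = 0.01670 h⁻¹
Fraction remaining after one interval: r = e^(−kτ) = e^(−0.01670 × 24.2) = 0.6676
Before dose 3, 2 doses have been given (aged 1τ, 2τ).
C_trough = C₀ × (r + r²) = 0.6384 × (0.6676 + 0.4457) = 0.7107 mg/L

0.71 mg/L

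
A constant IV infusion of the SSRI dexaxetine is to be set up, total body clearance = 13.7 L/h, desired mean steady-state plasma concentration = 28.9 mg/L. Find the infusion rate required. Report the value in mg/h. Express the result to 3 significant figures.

396 mg/h

At steady state, infusion rate R₀ = Css × CL = 28.9 × 13.70 = 395.9 mg/h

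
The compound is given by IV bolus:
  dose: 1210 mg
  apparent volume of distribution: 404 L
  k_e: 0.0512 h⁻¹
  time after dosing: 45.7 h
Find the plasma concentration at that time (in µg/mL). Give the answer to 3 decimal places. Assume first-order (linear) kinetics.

0.289 µg/mL

C₀ = Dose / Vd = 1210 / 404 = 2.995 mg/L
C = C₀ · e^(−k·t) = 2.995 × e^(−0.05120 × 45.7)
  = 2.995 × 0.09634 = 0.2885 mg/L
(0.2885 mg/L = 0.2885 µg/mL)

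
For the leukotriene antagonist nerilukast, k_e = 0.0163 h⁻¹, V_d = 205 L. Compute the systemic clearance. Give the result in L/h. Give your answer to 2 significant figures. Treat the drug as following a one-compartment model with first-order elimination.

CL = k × Vd = 0.0163 × 205 = 3.342 L/h

3.3 L/h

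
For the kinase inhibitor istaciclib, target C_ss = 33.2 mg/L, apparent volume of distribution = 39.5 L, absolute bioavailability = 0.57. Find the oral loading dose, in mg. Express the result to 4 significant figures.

2301 mg

LD = Css × Vd / F = 33.2 × 39.5 / 0.57 = 2301 mg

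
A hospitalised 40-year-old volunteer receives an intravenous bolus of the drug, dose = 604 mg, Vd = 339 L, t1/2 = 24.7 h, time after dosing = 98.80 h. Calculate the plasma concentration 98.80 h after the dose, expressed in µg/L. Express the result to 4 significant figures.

C₀ = Dose / Vd = 604.0 / 339 = 1.782 mg/L
k = ln2 / t½ = 0.693147 / 24.7 = 0.02806 h⁻¹
t / t½ = 98.80 / 24.7 = 4 half-lives
C = C₀ × (1/2)^4 = 1.782 × 0.06250 = 0.1114 mg/L
Convert: 0.1114 mg/L × 1000 = 111.4 µg/L

111.4 µg/L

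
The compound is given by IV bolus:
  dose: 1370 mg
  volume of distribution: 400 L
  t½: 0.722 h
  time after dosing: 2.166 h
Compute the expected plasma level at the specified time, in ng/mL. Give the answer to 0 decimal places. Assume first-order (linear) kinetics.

428 ng/mL

C₀ = Dose / Vd = 1370 / 400 = 3.425 mg/L
k = ln2 / t½ = 0.693147 / 0.722 = 0.9600 h⁻¹
t / t½ = 2.166 / 0.722 = 3 half-lives
C = C₀ × (1/2)^3 = 3.425 × 0.1250 = 0.4281 mg/L
Convert: 0.4281 mg/L × 1000 = 428.1 ng/mL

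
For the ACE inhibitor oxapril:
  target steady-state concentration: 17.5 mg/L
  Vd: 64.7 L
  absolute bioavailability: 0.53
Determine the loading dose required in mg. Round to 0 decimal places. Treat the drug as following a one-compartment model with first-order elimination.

2136 mg

LD = Css × Vd / F = 17.5 × 64.7 / 0.53 = 2136 mg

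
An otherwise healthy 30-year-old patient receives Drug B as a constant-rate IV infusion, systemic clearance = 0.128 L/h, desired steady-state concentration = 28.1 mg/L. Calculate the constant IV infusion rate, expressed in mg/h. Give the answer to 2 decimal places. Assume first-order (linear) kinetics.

At steady state, infusion rate R₀ = Css × CL = 28.1 × 0.1280 = 3.597 mg/h

3.60 mg/h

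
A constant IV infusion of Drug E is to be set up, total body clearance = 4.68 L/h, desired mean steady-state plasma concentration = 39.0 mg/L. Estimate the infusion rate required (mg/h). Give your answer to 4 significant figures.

182.5 mg/h

At steady state, infusion rate R₀ = Css × CL = 39.0 × 4.680 = 182.5 mg/h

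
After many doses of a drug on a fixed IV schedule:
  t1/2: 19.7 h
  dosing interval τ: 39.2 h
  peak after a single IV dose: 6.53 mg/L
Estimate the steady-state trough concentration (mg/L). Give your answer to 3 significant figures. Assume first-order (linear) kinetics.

k = ln2 / t½ = 0.693147 / 19.7 = 0.03519 h⁻¹
e^(−kτ) = e^(−0.03519 × 39.2) = 0.2517
Accumulation ratio R = 1 / (1 − e^(−kτ)) = 1 / (1 − 0.2517) = 1.336
Steady-state trough = C₀ × R × e^(−kτ) = 6.53 × 1.336 × 0.2517 = 2.196 mg/L

2.20 mg/L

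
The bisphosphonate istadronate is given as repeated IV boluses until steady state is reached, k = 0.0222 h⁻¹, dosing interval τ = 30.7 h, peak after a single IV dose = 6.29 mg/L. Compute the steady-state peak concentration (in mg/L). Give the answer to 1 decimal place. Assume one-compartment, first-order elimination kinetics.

e^(−kτ) = e^(−0.02220 × 30.7) = 0.5058
Accumulation ratio R = 1 / (1 − e^(−kτ)) = 1 / (1 − 0.5058) = 2.023
Steady-state peak = C₀ × R = 6.29 × 2.023 = 12.72 mg/L

12.7 mg/L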